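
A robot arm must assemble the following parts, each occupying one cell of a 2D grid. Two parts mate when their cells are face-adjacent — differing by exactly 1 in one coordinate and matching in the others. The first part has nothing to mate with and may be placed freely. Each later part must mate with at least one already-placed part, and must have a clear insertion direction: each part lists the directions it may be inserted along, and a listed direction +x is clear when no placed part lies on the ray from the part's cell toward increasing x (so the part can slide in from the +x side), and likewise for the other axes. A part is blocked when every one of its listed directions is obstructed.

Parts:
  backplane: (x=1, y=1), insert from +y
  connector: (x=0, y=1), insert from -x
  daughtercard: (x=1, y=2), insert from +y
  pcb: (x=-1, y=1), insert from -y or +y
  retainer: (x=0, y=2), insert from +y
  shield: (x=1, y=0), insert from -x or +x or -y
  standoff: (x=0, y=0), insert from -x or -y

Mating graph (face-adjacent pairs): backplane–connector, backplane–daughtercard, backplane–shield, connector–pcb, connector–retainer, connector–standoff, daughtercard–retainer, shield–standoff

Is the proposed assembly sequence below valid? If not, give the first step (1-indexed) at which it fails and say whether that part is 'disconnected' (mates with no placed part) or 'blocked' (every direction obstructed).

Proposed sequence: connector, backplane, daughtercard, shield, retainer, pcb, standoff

1. connector@(0, 1) [-x clear] — {connector}
2. backplane@(1, 1) [+y clear] — {backplane, connector}
3. daughtercard@(1, 2) [+y clear] — {backplane, connector, daughtercard}
4. shield@(1, 0) [-x clear] — {backplane, connector, daughtercard, shield}
5. retainer@(0, 2) [+y clear] — {backplane, connector, daughtercard, retainer, shield}
6. pcb@(-1, 1) [-y clear] — {backplane, connector, daughtercard, pcb, retainer, shield}
7. standoff@(0, 0) [-x clear] — {backplane, connector, daughtercard, pcb, retainer, shield, standoff}

Valid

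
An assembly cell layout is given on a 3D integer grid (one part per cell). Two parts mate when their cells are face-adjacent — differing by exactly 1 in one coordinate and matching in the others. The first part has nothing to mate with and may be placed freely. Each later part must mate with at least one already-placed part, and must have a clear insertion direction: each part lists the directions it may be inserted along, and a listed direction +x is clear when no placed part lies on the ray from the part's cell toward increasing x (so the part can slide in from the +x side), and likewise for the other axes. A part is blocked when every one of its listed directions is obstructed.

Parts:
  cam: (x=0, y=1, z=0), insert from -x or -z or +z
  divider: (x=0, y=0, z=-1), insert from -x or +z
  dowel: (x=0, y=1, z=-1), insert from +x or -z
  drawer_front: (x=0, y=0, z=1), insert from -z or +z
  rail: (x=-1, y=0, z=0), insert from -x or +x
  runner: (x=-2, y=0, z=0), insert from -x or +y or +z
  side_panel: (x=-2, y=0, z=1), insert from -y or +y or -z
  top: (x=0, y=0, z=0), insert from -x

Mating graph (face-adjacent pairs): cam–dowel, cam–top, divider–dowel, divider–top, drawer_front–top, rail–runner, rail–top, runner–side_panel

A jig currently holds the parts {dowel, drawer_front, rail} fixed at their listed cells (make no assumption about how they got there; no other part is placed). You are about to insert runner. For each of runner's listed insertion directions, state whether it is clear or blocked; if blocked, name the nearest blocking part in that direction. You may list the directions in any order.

+y: clear; +z: clear; -x: clear

-x: ray from runner(-2, 0, 0) has no placed part ⇒ clear
+y: ray from runner(-2, 0, 0) has no placed part ⇒ clear
+z: ray from runner(-2, 0, 0) has no placed part ⇒ clear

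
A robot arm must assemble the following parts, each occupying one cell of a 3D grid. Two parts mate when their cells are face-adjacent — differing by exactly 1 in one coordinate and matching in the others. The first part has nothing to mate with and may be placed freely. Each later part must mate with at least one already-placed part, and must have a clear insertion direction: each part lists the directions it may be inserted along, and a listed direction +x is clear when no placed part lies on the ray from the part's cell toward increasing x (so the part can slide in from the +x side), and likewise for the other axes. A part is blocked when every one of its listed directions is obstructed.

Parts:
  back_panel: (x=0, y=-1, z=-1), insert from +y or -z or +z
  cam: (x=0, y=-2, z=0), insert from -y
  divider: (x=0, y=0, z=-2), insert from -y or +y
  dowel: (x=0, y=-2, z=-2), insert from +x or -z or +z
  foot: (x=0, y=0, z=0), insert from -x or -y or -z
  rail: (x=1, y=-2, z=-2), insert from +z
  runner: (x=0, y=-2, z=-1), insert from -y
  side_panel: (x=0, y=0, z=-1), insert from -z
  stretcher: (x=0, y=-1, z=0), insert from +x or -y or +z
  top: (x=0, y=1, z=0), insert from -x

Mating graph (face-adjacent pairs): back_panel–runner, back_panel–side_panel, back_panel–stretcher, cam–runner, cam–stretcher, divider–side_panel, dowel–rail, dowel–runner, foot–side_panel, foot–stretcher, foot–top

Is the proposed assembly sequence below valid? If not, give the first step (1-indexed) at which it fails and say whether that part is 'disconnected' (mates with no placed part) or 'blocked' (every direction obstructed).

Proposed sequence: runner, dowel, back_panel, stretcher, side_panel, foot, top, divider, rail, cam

Valid

1. runner@(0, -2, -1) [-y clear] — {runner}
2. dowel@(0, -2, -2) [+x clear] — {dowel, runner}
3. back_panel@(0, -1, -1) [+y clear] — {back_panel, dowel, runner}
4. stretcher@(0, -1, 0) [+x clear] — {back_panel, dowel, runner, stretcher}
5. side_panel@(0, 0, -1) [-z clear] — {back_panel, dowel, runner, side_panel, stretcher}
6. foot@(0, 0, 0) [-x clear] — {back_panel, dowel, foot, runner, side_panel, stretcher}
7. top@(0, 1, 0) [-x clear] — {back_panel, dowel, foot, runner, side_panel, stretcher, top}
8. divider@(0, 0, -2) [+y clear] — {back_panel, divider, dowel, foot, runner, side_panel, stretcher, top}
9. rail@(1, -2, -2) [+z clear] — {back_panel, divider, dowel, foot, rail, runner, side_panel, stretcher, top}
10. cam@(0, -2, 0) [-y clear] — {back_panel, cam, divider, dowel, foot, rail, runner, side_panel, stretcher, top}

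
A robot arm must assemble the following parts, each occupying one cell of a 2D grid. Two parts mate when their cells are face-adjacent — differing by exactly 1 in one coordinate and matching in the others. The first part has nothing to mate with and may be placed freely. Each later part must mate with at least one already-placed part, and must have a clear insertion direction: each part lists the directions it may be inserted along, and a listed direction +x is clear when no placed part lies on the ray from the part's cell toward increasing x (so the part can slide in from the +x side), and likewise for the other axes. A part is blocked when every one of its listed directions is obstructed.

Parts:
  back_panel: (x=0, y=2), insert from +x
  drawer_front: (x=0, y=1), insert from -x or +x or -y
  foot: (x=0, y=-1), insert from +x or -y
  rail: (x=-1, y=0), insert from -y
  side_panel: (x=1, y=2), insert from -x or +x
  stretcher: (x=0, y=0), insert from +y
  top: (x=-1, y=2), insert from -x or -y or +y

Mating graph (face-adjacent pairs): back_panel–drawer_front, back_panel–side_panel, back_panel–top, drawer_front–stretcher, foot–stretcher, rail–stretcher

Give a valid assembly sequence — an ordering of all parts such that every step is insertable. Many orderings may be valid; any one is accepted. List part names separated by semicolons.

rail; stretcher; drawer_front; back_panel; top; foot; side_panel

1. rail@(-1, 0) [-y clear] — {rail}
2. stretcher@(0, 0) [+y clear] — {rail, stretcher}
3. drawer_front@(0, 1) [-x clear] — {drawer_front, rail, stretcher}
4. back_panel@(0, 2) [+x clear] — {back_panel, drawer_front, rail, stretcher}
5. top@(-1, 2) [-x clear] — {back_panel, drawer_front, rail, stretcher, top}
6. foot@(0, -1) [+x clear] — {back_panel, drawer_front, foot, rail, stretcher, top}
7. side_panel@(1, 2) [+x clear] — {back_panel, drawer_front, foot, rail, side_panel, stretcher, top}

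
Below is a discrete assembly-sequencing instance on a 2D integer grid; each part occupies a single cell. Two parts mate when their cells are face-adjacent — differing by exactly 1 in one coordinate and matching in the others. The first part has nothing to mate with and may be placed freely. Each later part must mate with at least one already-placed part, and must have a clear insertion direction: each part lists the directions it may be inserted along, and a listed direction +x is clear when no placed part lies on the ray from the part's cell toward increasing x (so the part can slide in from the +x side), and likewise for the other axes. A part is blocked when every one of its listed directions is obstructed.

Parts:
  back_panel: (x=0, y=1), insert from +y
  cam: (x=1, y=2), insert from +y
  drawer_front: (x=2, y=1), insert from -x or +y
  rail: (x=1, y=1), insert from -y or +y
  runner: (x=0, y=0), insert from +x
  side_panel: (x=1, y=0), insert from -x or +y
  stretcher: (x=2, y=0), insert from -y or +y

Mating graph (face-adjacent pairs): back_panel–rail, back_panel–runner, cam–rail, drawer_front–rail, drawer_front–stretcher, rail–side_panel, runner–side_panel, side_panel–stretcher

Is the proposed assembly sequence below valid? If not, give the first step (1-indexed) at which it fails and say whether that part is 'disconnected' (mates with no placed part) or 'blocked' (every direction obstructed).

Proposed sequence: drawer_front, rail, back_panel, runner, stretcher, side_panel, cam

1. drawer_front@(2, 1) [-x clear] — {drawer_front}
2. rail@(1, 1) [-y clear] — {drawer_front, rail}
3. back_panel@(0, 1) [+y clear] — {back_panel, drawer_front, rail}
4. runner@(0, 0) [+x clear] — {back_panel, drawer_front, rail, runner}
5. stretcher@(2, 0) [-y clear] — {back_panel, drawer_front, rail, runner, stretcher}
6. side_panel@(1, 0) — -x/+y all obstructed ⇒ blocked

Invalid at step 6 (blocked)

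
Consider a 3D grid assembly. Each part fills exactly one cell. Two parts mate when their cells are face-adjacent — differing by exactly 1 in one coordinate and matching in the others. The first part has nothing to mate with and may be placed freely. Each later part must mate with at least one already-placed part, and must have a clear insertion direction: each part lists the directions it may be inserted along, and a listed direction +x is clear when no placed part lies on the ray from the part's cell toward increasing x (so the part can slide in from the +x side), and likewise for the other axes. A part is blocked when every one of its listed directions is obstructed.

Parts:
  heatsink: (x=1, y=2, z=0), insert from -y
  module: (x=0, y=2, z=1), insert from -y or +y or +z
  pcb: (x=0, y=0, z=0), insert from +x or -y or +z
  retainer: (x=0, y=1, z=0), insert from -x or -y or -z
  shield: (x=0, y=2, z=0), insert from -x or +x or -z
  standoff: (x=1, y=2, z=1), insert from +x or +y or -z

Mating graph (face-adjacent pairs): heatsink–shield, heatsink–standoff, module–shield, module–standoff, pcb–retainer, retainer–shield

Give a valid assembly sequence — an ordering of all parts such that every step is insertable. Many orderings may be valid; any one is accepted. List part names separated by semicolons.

module; shield; heatsink; standoff; retainer; pcb

1. module@(0, 2, 1) [-y clear] — {module}
2. shield@(0, 2, 0) [-x clear] — {module, shield}
3. heatsink@(1, 2, 0) [-y clear] — {heatsink, module, shield}
4. standoff@(1, 2, 1) [+x clear] — {heatsink, module, shield, standoff}
5. retainer@(0, 1, 0) [-x clear] — {heatsink, module, retainer, shield, standoff}
6. pcb@(0, 0, 0) [+x clear] — {heatsink, module, pcb, retainer, shield, standoff}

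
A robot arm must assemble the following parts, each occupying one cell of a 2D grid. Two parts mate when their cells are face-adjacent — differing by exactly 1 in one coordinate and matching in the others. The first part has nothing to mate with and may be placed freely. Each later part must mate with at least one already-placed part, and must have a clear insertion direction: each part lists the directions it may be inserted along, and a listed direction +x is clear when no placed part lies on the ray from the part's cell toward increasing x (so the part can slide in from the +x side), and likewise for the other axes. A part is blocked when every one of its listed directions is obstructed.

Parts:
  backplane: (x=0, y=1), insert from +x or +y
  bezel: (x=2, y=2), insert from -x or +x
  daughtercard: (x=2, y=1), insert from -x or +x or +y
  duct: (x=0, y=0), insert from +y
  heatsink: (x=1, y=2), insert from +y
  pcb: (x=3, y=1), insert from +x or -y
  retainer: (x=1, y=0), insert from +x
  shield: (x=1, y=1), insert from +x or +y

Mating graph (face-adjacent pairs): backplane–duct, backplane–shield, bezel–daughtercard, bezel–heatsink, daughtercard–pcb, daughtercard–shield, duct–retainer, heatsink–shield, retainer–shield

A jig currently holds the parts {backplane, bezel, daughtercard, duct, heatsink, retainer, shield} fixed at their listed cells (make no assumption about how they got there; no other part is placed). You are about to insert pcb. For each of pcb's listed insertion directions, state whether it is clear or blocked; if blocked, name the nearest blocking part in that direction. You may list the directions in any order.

+x: clear; -y: clear

+x: ray from pcb(3, 1) has no placed part ⇒ clear
-y: ray from pcb(3, 1) has no placed part ⇒ clear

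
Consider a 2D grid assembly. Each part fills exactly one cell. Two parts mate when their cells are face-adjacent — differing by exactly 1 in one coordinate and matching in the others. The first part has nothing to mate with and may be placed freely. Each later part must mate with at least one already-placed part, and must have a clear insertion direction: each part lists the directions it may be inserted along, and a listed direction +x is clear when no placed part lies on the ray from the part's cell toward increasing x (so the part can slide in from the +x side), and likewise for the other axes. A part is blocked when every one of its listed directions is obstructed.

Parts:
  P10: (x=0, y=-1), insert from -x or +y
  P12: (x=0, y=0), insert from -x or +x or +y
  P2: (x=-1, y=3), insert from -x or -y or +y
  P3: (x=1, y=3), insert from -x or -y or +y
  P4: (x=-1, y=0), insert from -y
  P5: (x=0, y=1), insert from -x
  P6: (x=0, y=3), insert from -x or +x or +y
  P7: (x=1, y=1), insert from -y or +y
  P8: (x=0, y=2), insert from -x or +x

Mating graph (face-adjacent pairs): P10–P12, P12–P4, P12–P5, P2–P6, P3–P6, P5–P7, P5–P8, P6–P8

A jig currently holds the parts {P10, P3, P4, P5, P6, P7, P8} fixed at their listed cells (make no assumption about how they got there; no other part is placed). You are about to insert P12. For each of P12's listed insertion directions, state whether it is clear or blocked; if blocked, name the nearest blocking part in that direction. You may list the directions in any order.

+x: clear; +y: blocked by P5; -x: blocked by P4

-x: nearest on ray is P4@(-1, 0) ⇒ blocked
+x: ray from P12(0, 0) has no placed part ⇒ clear
+y: nearest on ray is P5@(0, 1) ⇒ blocked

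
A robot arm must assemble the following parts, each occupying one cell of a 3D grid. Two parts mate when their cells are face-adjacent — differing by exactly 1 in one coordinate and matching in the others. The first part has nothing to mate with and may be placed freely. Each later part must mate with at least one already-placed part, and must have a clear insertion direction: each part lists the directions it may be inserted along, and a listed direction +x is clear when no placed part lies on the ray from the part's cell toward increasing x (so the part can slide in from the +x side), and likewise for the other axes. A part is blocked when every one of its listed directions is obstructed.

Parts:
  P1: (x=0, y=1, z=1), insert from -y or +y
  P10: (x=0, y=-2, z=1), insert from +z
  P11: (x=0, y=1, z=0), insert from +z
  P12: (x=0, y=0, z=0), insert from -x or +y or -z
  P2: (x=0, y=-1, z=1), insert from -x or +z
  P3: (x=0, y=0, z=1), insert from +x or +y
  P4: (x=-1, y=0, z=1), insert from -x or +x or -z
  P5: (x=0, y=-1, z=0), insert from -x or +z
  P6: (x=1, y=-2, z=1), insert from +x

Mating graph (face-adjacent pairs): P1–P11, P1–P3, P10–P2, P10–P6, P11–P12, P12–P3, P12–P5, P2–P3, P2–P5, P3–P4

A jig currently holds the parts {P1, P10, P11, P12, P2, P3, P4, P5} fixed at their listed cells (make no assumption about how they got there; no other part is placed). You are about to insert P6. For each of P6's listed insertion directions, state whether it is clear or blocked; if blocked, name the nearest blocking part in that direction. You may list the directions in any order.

+x: clear

+x: ray from P6(1, -2, 1) has no placed part ⇒ clear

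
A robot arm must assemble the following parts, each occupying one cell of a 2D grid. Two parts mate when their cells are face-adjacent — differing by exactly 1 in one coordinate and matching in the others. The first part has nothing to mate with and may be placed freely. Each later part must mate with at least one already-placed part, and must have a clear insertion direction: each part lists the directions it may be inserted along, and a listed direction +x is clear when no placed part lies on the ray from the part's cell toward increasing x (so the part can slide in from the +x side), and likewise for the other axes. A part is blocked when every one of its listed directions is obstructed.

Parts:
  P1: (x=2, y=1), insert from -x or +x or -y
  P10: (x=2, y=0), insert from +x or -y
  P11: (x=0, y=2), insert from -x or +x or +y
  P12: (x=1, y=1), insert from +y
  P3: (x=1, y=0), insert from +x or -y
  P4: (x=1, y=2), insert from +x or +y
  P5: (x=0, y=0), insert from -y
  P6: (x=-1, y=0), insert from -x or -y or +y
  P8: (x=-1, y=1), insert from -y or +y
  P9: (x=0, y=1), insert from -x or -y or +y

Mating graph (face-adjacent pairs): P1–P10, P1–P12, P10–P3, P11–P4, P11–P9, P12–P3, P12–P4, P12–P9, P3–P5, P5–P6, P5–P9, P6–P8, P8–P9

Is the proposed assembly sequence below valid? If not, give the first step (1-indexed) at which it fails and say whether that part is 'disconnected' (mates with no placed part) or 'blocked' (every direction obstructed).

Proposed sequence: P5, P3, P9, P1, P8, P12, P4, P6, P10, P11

1. P5@(0, 0) [-y clear] — {P5}
2. P3@(1, 0) [+x clear] — {P3, P5}
3. P9@(0, 1) [-x clear] — {P3, P5, P9}
4. P1@(2, 1) — no placed neighbour ⇒ disconnected

Invalid at step 4 (disconnected)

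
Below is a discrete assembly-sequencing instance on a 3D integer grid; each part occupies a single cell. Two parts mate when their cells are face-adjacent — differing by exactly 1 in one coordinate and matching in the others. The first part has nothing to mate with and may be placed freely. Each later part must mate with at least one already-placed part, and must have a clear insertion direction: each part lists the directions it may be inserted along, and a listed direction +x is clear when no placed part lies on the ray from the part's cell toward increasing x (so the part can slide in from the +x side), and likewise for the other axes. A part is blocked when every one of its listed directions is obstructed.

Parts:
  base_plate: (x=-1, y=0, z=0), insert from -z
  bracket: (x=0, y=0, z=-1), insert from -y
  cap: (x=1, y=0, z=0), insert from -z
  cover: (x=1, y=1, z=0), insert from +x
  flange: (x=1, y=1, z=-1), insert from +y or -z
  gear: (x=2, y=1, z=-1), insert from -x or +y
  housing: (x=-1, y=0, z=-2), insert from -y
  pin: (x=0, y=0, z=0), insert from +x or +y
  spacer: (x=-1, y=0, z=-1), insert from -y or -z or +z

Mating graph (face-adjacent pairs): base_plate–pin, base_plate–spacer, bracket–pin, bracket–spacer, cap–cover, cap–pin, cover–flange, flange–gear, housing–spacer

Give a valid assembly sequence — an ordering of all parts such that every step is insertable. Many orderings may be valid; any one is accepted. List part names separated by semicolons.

gear; flange; cover; cap; pin; base_plate; bracket; spacer; housing

1. gear@(2, 1, -1) [-x clear] — {gear}
2. flange@(1, 1, -1) [+y clear] — {flange, gear}
3. cover@(1, 1, 0) [+x clear] — {cover, flange, gear}
4. cap@(1, 0, 0) [-z clear] — {cap, cover, flange, gear}
5. pin@(0, 0, 0) [+y clear] — {cap, cover, flange, gear, pin}
6. base_plate@(-1, 0, 0) [-z clear] — {base_plate, cap, cover, flange, gear, pin}
7. bracket@(0, 0, -1) [-y clear] — {base_plate, bracket, cap, cover, flange, gear, pin}
8. spacer@(-1, 0, -1) [-y clear] — {base_plate, bracket, cap, cover, flange, gear, pin, spacer}
9. housing@(-1, 0, -2) [-y clear] — {base_plate, bracket, cap, cover, flange, gear, housing, pin, spacer}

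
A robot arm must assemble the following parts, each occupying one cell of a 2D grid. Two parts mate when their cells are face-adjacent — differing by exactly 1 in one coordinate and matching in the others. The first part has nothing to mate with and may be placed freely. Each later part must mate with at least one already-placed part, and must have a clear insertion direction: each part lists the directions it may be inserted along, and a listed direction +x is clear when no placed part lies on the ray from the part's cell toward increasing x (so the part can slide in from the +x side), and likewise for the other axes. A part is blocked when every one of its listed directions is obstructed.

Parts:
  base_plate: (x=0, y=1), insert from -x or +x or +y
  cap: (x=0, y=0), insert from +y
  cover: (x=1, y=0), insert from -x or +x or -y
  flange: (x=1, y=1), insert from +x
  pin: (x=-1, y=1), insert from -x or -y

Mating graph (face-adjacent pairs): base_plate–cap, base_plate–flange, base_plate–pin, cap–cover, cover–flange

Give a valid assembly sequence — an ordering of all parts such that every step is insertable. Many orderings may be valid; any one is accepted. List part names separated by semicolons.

1. cover@(1, 0) [-x clear] — {cover}
2. flange@(1, 1) [+x clear] — {cover, flange}
3. cap@(0, 0) [+y clear] — {cap, cover, flange}
4. base_plate@(0, 1) [-x clear] — {base_plate, cap, cover, flange}
5. pin@(-1, 1) [-x clear] — {base_plate, cap, cover, flange, pin}

cover; flange; cap; base_plate; pin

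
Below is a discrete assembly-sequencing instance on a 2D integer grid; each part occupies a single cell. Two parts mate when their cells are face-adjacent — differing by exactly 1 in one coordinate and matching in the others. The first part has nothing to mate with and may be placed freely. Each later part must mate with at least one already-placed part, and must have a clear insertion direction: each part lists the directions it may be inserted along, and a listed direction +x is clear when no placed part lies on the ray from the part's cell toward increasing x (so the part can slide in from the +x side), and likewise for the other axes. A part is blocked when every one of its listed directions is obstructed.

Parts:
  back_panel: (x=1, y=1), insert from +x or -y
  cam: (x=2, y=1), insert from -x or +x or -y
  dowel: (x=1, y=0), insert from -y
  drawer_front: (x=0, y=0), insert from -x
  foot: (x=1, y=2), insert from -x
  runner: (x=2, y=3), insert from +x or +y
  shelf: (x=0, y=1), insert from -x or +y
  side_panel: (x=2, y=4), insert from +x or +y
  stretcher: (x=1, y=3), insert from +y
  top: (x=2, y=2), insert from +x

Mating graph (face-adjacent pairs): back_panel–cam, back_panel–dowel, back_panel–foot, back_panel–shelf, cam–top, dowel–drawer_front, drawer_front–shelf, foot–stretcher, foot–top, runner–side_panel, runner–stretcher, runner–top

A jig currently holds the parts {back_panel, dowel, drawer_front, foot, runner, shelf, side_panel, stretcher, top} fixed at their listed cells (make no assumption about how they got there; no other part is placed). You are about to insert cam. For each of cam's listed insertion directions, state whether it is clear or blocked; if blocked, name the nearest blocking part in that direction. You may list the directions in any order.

-x: nearest on ray is back_panel@(1, 1) ⇒ blocked
+x: ray from cam(2, 1) has no placed part ⇒ clear
-y: ray from cam(2, 1) has no placed part ⇒ clear

+x: clear; -x: blocked by back_panel; -y: clear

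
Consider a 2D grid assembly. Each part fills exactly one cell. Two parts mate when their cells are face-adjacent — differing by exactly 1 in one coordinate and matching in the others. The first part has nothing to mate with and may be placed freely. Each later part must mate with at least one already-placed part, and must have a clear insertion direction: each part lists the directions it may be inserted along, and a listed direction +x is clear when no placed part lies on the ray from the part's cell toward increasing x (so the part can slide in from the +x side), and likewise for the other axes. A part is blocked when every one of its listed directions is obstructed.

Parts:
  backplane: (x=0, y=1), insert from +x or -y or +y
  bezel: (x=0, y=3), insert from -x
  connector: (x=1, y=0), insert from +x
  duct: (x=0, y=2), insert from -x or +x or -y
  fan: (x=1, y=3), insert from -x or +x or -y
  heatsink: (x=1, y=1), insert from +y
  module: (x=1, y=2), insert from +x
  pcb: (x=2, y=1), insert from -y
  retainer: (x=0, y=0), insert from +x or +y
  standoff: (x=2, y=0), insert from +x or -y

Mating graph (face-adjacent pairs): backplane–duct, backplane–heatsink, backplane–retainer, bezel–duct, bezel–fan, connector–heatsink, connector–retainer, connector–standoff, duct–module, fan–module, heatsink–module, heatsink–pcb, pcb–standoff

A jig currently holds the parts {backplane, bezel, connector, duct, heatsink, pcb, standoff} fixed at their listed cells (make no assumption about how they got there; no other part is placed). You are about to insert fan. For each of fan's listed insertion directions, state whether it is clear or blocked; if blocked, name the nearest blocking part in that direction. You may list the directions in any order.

-x: nearest on ray is bezel@(0, 3) ⇒ blocked
+x: ray from fan(1, 3) has no placed part ⇒ clear
-y: nearest on ray is heatsink@(1, 1) ⇒ blocked

+x: clear; -x: blocked by bezel; -y: blocked by heatsink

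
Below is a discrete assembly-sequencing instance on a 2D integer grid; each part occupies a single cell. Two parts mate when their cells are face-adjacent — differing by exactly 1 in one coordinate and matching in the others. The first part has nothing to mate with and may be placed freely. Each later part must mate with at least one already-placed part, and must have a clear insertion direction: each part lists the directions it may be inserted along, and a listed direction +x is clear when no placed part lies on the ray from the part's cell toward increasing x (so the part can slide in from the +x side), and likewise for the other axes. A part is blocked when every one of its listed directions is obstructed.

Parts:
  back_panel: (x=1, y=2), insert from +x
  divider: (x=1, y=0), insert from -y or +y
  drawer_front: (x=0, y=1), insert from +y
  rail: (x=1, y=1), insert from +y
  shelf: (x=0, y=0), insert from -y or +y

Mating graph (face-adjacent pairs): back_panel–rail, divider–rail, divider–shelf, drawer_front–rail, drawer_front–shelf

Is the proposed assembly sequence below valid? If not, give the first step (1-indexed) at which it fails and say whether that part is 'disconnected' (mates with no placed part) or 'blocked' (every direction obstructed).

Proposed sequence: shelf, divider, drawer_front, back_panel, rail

Invalid at step 4 (disconnected)

1. shelf@(0, 0) [-y clear] — {shelf}
2. divider@(1, 0) [-y clear] — {divider, shelf}
3. drawer_front@(0, 1) [+y clear] — {divider, drawer_front, shelf}
4. back_panel@(1, 2) — no placed neighbour ⇒ disconnected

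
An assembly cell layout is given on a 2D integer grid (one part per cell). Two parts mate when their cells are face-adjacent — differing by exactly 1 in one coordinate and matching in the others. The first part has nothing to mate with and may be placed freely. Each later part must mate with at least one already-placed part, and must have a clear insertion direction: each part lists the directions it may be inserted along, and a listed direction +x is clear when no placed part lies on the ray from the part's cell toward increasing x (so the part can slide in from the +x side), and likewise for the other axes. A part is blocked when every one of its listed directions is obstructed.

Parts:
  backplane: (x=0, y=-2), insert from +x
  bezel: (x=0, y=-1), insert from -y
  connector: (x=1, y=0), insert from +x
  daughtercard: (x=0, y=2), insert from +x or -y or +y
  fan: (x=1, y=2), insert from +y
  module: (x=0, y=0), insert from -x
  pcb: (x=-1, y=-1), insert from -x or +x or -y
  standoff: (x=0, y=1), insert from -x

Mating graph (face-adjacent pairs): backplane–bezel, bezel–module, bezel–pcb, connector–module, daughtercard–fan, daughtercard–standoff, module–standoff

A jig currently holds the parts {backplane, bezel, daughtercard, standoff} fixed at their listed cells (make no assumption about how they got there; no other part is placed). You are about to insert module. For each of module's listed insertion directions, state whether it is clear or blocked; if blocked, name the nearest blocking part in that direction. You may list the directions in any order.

-x: clear

-x: ray from module(0, 0) has no placed part ⇒ clear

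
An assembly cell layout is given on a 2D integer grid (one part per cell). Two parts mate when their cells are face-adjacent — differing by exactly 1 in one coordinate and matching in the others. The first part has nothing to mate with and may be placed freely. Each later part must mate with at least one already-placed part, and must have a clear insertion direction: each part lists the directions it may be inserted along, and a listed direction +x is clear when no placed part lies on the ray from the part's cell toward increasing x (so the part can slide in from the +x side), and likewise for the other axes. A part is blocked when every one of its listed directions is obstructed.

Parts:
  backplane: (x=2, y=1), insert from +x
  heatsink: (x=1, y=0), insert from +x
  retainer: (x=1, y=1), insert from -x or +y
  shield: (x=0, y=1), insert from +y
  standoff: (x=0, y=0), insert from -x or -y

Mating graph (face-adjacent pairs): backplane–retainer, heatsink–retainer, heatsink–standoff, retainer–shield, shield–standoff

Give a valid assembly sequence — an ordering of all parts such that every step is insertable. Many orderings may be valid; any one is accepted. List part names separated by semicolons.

1. backplane@(2, 1) [+x clear] — {backplane}
2. retainer@(1, 1) [-x clear] — {backplane, retainer}
3. shield@(0, 1) [+y clear] — {backplane, retainer, shield}
4. standoff@(0, 0) [-x clear] — {backplane, retainer, shield, standoff}
5. heatsink@(1, 0) [+x clear] — {backplane, heatsink, retainer, shield, standoff}

backplane; retainer; shield; standoff; heatsink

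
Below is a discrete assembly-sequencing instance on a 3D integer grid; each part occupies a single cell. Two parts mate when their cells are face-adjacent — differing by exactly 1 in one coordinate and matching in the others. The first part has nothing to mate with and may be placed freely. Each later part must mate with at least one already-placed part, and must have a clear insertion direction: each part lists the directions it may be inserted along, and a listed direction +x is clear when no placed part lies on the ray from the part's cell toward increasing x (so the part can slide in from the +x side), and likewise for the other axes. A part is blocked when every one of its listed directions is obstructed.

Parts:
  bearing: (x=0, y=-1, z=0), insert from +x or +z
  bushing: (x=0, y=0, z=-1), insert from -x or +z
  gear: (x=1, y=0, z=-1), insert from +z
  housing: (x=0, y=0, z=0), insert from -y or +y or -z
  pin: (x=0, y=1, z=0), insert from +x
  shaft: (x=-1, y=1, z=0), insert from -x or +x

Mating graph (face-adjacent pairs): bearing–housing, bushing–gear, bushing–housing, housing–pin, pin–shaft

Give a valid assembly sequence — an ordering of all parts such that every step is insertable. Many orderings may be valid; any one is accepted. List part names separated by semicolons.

bearing; housing; pin; shaft; bushing; gear

1. bearing@(0, -1, 0) [+x clear] — {bearing}
2. housing@(0, 0, 0) [+y clear] — {bearing, housing}
3. pin@(0, 1, 0) [+x clear] — {bearing, housing, pin}
4. shaft@(-1, 1, 0) [-x clear] — {bearing, housing, pin, shaft}
5. bushing@(0, 0, -1) [-x clear] — {bearing, bushing, housing, pin, shaft}
6. gear@(1, 0, -1) [+z clear] — {bearing, bushing, gear, housing, pin, shaft}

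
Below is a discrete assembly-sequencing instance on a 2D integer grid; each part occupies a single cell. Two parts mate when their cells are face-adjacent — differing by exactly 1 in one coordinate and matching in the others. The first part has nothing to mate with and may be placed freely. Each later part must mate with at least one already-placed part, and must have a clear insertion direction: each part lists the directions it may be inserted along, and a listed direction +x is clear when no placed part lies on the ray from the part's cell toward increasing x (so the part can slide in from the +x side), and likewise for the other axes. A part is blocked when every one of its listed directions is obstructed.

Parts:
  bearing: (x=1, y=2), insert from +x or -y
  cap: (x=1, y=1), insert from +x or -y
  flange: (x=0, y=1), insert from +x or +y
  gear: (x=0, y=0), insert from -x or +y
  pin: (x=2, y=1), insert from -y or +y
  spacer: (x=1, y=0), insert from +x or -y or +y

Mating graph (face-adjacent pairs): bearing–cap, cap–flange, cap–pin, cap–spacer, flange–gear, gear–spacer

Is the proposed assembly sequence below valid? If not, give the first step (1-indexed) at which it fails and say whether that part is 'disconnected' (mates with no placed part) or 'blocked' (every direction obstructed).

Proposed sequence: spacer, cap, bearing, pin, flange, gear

1. spacer@(1, 0) [+x clear] — {spacer}
2. cap@(1, 1) [+x clear] — {cap, spacer}
3. bearing@(1, 2) [+x clear] — {bearing, cap, spacer}
4. pin@(2, 1) [-y clear] — {bearing, cap, pin, spacer}
5. flange@(0, 1) [+y clear] — {bearing, cap, flange, pin, spacer}
6. gear@(0, 0) [-x clear] — {bearing, cap, flange, gear, pin, spacer}

Valid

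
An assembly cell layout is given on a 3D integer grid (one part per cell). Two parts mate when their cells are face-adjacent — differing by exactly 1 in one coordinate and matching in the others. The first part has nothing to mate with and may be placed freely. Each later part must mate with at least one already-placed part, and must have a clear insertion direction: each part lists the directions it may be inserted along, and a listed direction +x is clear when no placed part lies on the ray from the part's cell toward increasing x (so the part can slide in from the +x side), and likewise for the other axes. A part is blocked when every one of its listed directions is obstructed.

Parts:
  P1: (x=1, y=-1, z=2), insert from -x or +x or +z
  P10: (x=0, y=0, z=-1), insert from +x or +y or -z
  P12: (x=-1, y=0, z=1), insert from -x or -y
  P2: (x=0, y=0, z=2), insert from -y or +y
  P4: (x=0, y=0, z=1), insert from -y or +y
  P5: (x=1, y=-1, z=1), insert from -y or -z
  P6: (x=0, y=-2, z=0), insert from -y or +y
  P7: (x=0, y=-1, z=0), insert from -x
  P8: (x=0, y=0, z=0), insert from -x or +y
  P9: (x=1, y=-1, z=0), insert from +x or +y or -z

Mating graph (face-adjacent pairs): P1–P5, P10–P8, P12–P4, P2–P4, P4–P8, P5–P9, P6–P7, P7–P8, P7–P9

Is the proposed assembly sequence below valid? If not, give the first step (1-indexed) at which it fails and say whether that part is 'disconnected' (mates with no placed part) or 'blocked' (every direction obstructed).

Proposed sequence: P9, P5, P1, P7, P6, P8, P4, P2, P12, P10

1. P9@(1, -1, 0) [+x clear] — {P9}
2. P5@(1, -1, 1) [-y clear] — {P5, P9}
3. P1@(1, -1, 2) [-x clear] — {P1, P5, P9}
4. P7@(0, -1, 0) [-x clear] — {P1, P5, P7, P9}
5. P6@(0, -2, 0) [-y clear] — {P1, P5, P6, P7, P9}
6. P8@(0, 0, 0) [-x clear] — {P1, P5, P6, P7, P8, P9}
7. P4@(0, 0, 1) [-y clear] — {P1, P4, P5, P6, P7, P8, P9}
8. P2@(0, 0, 2) [-y clear] — {P1, P2, P4, P5, P6, P7, P8, P9}
9. P12@(-1, 0, 1) [-x clear] — {P1, P12, P2, P4, P5, P6, P7, P8, P9}
10. P10@(0, 0, -1) [+x clear] — {P1, P10, P12, P2, P4, P5, P6, P7, P8, P9}

Valid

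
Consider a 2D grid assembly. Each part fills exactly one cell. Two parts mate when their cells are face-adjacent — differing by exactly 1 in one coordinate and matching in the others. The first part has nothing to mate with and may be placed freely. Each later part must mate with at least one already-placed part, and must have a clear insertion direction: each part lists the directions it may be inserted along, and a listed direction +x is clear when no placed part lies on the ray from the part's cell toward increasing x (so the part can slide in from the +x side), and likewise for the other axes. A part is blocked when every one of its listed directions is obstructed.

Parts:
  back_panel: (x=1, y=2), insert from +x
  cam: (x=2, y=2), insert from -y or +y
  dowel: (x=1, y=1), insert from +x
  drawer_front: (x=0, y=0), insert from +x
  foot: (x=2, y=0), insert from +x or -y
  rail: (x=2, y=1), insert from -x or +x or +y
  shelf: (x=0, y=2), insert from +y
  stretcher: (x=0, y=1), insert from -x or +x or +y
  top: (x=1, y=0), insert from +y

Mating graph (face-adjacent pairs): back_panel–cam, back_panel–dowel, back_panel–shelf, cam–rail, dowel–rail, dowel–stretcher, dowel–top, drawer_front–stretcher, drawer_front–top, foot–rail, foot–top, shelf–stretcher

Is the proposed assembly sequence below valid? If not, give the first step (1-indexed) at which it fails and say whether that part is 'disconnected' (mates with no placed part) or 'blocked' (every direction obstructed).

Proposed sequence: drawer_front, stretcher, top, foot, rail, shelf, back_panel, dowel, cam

Invalid at step 8 (blocked)

1. drawer_front@(0, 0) [+x clear] — {drawer_front}
2. stretcher@(0, 1) [-x clear] — {drawer_front, stretcher}
3. top@(1, 0) [+y clear] — {drawer_front, stretcher, top}
4. foot@(2, 0) [+x clear] — {drawer_front, foot, stretcher, top}
5. rail@(2, 1) [+x clear] — {drawer_front, foot, rail, stretcher, top}
6. shelf@(0, 2) [+y clear] — {drawer_front, foot, rail, shelf, stretcher, top}
7. back_panel@(1, 2) [+x clear] — {back_panel, drawer_front, foot, rail, shelf, stretcher, top}
8. dowel@(1, 1) — +x all obstructed ⇒ blocked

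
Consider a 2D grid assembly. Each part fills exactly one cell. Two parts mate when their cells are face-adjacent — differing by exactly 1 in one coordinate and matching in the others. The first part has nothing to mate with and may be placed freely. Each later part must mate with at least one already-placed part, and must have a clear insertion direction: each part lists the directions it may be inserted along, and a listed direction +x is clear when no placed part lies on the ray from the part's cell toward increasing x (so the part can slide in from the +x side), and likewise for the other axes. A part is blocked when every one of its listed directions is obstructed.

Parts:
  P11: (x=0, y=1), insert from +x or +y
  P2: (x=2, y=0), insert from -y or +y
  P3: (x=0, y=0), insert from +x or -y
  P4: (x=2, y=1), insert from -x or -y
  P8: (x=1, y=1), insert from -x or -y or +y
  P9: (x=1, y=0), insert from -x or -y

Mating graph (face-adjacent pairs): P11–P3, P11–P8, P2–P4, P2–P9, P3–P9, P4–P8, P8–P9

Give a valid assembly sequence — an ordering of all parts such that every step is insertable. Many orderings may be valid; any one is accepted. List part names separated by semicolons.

P11; P3; P9; P8; P4; P2

1. P11@(0, 1) [+x clear] — {P11}
2. P3@(0, 0) [+x clear] — {P11, P3}
3. P9@(1, 0) [-y clear] — {P11, P3, P9}
4. P8@(1, 1) [+y clear] — {P11, P3, P8, P9}
5. P4@(2, 1) [-y clear] — {P11, P3, P4, P8, P9}
6. P2@(2, 0) [-y clear] — {P11, P2, P3, P4, P8, P9}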